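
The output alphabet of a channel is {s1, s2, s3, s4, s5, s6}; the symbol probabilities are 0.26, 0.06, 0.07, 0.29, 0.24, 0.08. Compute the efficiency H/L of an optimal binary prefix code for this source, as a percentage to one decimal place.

Entropy H = −Σ p log₂ p ≈ 2.3209 bits.
Huffman merges: 3/50+7/100→13/100; 2/25+13/100→21/100; 21/100+6/25→9/20; 13/50+29/100→11/20; 9/20+11/20→1. L = 117/50 ≈ 2.3400.
Efficiency = H/L = 2.3209/2.3400 = 99.2%.

99.2%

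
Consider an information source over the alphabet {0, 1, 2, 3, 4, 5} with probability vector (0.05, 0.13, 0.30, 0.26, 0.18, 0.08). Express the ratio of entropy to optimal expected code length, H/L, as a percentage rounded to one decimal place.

98.8%

Entropy H = −Σ p log₂ p ≈ 2.3619 bits.
Huffman merges: 1/20+2/25→13/100; 13/100+13/100→13/50; 9/50+13/50→11/25; 13/50+3/10→14/25; 11/25+14/25→1. L = 239/100 ≈ 2.3900.
Efficiency = H/L = 2.3619/2.3900 = 98.8%.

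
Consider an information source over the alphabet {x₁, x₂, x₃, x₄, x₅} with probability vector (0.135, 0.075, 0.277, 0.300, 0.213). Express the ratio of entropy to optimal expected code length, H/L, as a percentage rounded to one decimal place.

Entropy H = −Σ p log₂ p ≈ 2.1796 bits.
Huffman merges: 3/40+27/200→21/100; 21/100+213/1000→423/1000; 277/1000+3/10→577/1000; 423/1000+577/1000→1. L = 221/100 ≈ 2.2100.
Efficiency = H/L = 2.1796/2.2100 = 98.6%.

98.6%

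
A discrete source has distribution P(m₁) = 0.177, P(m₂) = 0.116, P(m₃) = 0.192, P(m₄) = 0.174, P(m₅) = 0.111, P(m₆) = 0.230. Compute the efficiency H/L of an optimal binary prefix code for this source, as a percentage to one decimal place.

98.5%

Entropy H = −Σ p log₂ p ≈ 2.5385 bits.
Huffman merges: 111/1000+29/250→227/1000; 87/500+177/1000→351/1000; 24/125+227/1000→419/1000; 23/100+351/1000→581/1000; 419/1000+581/1000→1. L = 1289/500 ≈ 2.5780.
Efficiency = H/L = 2.5385/2.5780 = 98.5%.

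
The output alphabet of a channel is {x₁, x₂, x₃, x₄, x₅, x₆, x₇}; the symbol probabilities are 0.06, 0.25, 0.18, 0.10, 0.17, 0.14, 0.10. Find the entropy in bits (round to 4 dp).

H = −Σ pᵢ log₂ pᵢ.
−0.06·log₂(0.06) = 0.2435
−0.25·log₂(0.25) = 0.5000
−0.18·log₂(0.18) = 0.4453
−0.10·log₂(0.10) = 0.3322
−0.17·log₂(0.17) = 0.4346
−0.14·log₂(0.14) = 0.3971
−0.10·log₂(0.10) = 0.3322
Sum ≈ 2.6849 → 2.6849 bits.

2.6849 bits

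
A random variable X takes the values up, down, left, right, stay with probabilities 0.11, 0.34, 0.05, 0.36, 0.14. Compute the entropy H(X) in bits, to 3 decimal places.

2.023 bits

H = −Σ pᵢ log₂ pᵢ.
−0.11·log₂(0.11) = 0.3503
−0.34·log₂(0.34) = 0.5292
−0.05·log₂(0.05) = 0.2161
−0.36·log₂(0.36) = 0.5306
−0.14·log₂(0.14) = 0.3971
Sum ≈ 2.0233 → 2.023 bits.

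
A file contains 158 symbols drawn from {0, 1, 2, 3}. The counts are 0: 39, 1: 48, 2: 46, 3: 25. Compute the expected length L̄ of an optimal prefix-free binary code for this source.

Probabilities are the counts divided by 158.
Repeatedly combine the two least-probable nodes; the expected code length is the sum of the merged weights.
merge 25/158 + 39/158 → 32/79
merge 23/79 + 24/79 → 47/79
merge 32/79 + 47/79 → 1
L = 32/79 + 47/79 + 1 = 2 bits/symbol.

2 bits/symbol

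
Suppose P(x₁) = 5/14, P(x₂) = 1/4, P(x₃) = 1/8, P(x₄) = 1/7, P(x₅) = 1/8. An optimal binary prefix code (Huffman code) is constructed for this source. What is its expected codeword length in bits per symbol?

Repeatedly combine the two least-probable nodes; the expected code length is the sum of the merged weights.
merge 1/8 + 1/8 → 1/4
merge 1/7 + 1/4 → 11/28
merge 1/4 + 5/14 → 17/28
merge 11/28 + 17/28 → 1
L = 1/4 + 11/28 + 17/28 + 1 = 9/4 = 2.25 bits/symbol.

2.25 bits/symbol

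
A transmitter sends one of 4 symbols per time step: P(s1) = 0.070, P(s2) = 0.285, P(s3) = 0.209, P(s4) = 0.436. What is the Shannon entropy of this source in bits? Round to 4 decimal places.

1.7788 bits

H = −Σ pᵢ log₂ pᵢ.
−0.070·log₂(0.070) = 0.2686
−0.285·log₂(0.285) = 0.5161
−0.209·log₂(0.209) = 0.4720
−0.436·log₂(0.436) = 0.5222
Sum ≈ 1.7788 → 1.7788 bits.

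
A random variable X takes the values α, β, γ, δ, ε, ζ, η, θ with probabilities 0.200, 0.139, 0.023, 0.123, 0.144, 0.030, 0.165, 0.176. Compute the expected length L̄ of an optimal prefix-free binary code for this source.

2.853 bits/symbol

Repeatedly combine the two least-probable nodes; the expected code length is the sum of the merged weights.
merge 23/1000 + 3/100 → 53/1000
merge 53/1000 + 123/1000 → 22/125
merge 139/1000 + 18/125 → 283/1000
merge 33/200 + 22/125 → 341/1000
merge 22/125 + 1/5 → 47/125
merge 283/1000 + 341/1000 → 78/125
merge 47/125 + 78/125 → 1
L = 53/1000 + 22/125 + 283/1000 + 341/1000 + 47/125 + 78/125 + 1 = 2853/1000 = 2.853 bits/symbol.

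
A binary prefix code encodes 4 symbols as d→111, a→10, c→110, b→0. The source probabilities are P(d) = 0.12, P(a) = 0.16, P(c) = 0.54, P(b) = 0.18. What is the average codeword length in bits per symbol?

2.48 bits/symbol

L̄ = Σ pᵢ·ℓᵢ = 0.12·3 + 0.16·2 + 0.54·3 + 0.18·1 = 2.48 bits/symbol.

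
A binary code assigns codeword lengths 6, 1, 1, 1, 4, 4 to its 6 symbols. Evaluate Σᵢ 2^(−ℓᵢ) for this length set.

1.640625

With common denominator 2^6 = 64: Σ 2^(−ℓᵢ) = 1/64 + 32/64 + 32/64 + 32/64 + 4/64 + 4/64 = 105/64 = 1.640625.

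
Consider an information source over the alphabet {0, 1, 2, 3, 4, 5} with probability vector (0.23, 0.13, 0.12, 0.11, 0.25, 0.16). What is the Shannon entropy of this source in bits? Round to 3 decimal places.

2.511 bits

H = −Σ pᵢ log₂ pᵢ.
−0.23·log₂(0.23) = 0.4877
−0.13·log₂(0.13) = 0.3826
−0.12·log₂(0.12) = 0.3671
−0.11·log₂(0.11) = 0.3503
−0.25·log₂(0.25) = 0.5000
−0.16·log₂(0.16) = 0.4230
Sum ≈ 2.5107 → 2.511 bits.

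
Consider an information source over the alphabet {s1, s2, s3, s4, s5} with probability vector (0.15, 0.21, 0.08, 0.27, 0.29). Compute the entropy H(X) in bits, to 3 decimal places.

H = −Σ pᵢ log₂ pᵢ.
−0.15·log₂(0.15) = 0.4105
−0.21·log₂(0.21) = 0.4728
−0.08·log₂(0.08) = 0.2915
−0.27·log₂(0.27) = 0.5100
−0.29·log₂(0.29) = 0.5179
Sum ≈ 2.2028 → 2.203 bits.

2.203 bits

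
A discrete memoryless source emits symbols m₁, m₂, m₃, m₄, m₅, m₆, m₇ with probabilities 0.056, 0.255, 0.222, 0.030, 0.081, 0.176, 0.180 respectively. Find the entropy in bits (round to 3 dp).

H = −Σ pᵢ log₂ pᵢ.
−0.056·log₂(0.056) = 0.2329
−0.255·log₂(0.255) = 0.5027
−0.222·log₂(0.222) = 0.4820
−0.030·log₂(0.030) = 0.1518
−0.081·log₂(0.081) = 0.2937
−0.176·log₂(0.176) = 0.4411
−0.180·log₂(0.180) = 0.4453
Sum ≈ 2.5495 → 2.550 bits.

2.550 bits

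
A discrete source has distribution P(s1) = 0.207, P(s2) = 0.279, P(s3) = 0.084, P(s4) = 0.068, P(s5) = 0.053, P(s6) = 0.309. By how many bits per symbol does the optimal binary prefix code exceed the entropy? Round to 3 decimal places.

0.030 bits

Entropy H = −Σ p log₂ p ≈ 2.2962 bits.
Huffman merges: 53/1000+17/250→121/1000; 21/250+121/1000→41/200; 41/200+207/1000→103/250; 279/1000+309/1000→147/250; 103/250+147/250→1. L = 1163/500 ≈ 2.3260.
L − H = 2.3260 − 2.2962 = 0.030 bits.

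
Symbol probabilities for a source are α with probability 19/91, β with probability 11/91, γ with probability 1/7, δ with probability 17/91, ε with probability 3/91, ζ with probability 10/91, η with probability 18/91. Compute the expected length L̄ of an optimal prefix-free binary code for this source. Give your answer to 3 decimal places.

Repeatedly combine the two least-probable nodes; the expected code length is the sum of the merged weights.
merge 3/91 + 10/91 → 1/7
merge 11/91 + 1/7 → 24/91
merge 1/7 + 17/91 → 30/91
merge 18/91 + 19/91 → 37/91
merge 24/91 + 30/91 → 54/91
merge 37/91 + 54/91 → 1
L = 1/7 + 24/91 + 30/91 + 37/91 + 54/91 + 1 = 249/91 ≈ 2.736 bits/symbol.

2.736 bits/symbol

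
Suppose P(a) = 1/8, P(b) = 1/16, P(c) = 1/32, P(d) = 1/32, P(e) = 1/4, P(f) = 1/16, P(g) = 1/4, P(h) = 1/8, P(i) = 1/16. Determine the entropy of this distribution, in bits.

2.8125 bits

Each probability is a power of 1/2, so log₂(1/p) is an integer.
H = Σ p·log₂(1/p) = 1/8·3 + 1/16·4 + 1/32·5 + 1/32·5 + 1/4·2 + 1/16·4 + 1/4·2 + 1/8·3 + 1/16·4 = 2.8125 bits.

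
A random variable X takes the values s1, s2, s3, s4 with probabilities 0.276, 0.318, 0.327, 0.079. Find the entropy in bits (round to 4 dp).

1.8549 bits

H = −Σ pᵢ log₂ pᵢ.
−0.276·log₂(0.276) = 0.5126
−0.318·log₂(0.318) = 0.5256
−0.327·log₂(0.327) = 0.5273
−0.079·log₂(0.079) = 0.2893
Sum ≈ 1.8549 → 1.8549 bits.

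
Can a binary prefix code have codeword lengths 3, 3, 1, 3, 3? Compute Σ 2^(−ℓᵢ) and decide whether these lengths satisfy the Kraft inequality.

With common denominator 2^3 = 8: Σ 2^(−ℓᵢ) = 1/8 + 1/8 + 4/8 + 1/8 + 1/8 = 8/8 = 1.
Kraft's inequality requires Σ ≤ 1; here Σ = 1 ≤ 1, so such a prefix code exists.

1; yes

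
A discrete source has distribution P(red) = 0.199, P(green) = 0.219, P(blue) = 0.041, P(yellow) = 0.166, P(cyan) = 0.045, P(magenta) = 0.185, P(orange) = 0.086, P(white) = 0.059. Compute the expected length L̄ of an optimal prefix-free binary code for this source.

Repeatedly combine the two least-probable nodes; the expected code length is the sum of the merged weights.
merge 41/1000 + 9/200 → 43/500
merge 59/1000 + 43/500 → 29/200
merge 43/500 + 29/200 → 231/1000
merge 83/500 + 37/200 → 351/1000
merge 199/1000 + 219/1000 → 209/500
merge 231/1000 + 351/1000 → 291/500
merge 209/500 + 291/500 → 1
L = 43/500 + 29/200 + 231/1000 + 351/1000 + 209/500 + 291/500 + 1 = 2813/1000 = 2.813 bits/symbol.

2.813 bits/symbol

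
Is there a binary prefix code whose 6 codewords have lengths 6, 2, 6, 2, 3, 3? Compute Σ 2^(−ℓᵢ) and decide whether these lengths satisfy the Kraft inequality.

0.78125; yes

With common denominator 2^6 = 64: Σ 2^(−ℓᵢ) = 1/64 + 16/64 + 1/64 + 16/64 + 8/64 + 8/64 = 50/64 = 0.78125.
Kraft's inequality requires Σ ≤ 1; here Σ = 0.78125 ≤ 1, so such a prefix code exists.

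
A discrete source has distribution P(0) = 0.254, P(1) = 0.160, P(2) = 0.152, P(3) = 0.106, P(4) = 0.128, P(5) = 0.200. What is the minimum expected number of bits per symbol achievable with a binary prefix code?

2.546 bits/symbol

Repeatedly combine the two least-probable nodes; the expected code length is the sum of the merged weights.
merge 53/500 + 16/125 → 117/500
merge 19/125 + 4/25 → 39/125
merge 1/5 + 117/500 → 217/500
merge 127/500 + 39/125 → 283/500
merge 217/500 + 283/500 → 1
L = 117/500 + 39/125 + 217/500 + 283/500 + 1 = 1273/500 = 2.546 bits/symbol.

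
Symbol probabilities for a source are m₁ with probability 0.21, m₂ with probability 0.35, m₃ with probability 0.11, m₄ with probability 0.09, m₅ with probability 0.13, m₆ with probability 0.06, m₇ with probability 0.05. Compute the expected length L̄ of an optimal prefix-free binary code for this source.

2.55 bits/symbol

Repeatedly combine the two least-probable nodes; the expected code length is the sum of the merged weights.
merge 1/20 + 3/50 → 11/100
merge 9/100 + 11/100 → 1/5
merge 11/100 + 13/100 → 6/25
merge 1/5 + 21/100 → 41/100
merge 6/25 + 7/20 → 59/100
merge 41/100 + 59/100 → 1
L = 11/100 + 1/5 + 6/25 + 41/100 + 59/100 + 1 = 51/20 = 2.55 bits/symbol.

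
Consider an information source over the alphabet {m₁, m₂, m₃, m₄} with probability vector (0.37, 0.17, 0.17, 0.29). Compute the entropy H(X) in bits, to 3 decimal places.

H = −Σ pᵢ log₂ pᵢ.
−0.37·log₂(0.37) = 0.5307
−0.17·log₂(0.17) = 0.4346
−0.17·log₂(0.17) = 0.4346
−0.29·log₂(0.29) = 0.5179
Sum ≈ 1.9178 → 1.918 bits.

1.918 bits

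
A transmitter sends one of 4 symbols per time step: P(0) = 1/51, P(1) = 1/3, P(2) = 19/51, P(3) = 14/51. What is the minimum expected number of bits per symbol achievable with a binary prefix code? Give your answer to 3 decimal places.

Repeatedly combine the two least-probable nodes; the expected code length is the sum of the merged weights.
merge 1/51 + 14/51 → 5/17
merge 5/17 + 1/3 → 32/51
merge 19/51 + 32/51 → 1
L = 5/17 + 32/51 + 1 = 98/51 ≈ 1.922 bits/symbol.

1.922 bits/symbol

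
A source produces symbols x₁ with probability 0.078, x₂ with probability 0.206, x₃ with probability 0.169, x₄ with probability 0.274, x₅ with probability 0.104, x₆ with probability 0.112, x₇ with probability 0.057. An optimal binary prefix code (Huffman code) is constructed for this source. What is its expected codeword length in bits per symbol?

2.655 bits/symbol

Repeatedly combine the two least-probable nodes; the expected code length is the sum of the merged weights.
merge 57/1000 + 39/500 → 27/200
merge 13/125 + 14/125 → 27/125
merge 27/200 + 169/1000 → 38/125
merge 103/500 + 27/125 → 211/500
merge 137/500 + 38/125 → 289/500
merge 211/500 + 289/500 → 1
L = 27/200 + 27/125 + 38/125 + 211/500 + 289/500 + 1 = 531/200 = 2.655 bits/symbol.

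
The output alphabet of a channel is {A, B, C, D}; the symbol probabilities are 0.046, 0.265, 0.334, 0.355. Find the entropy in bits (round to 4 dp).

H = −Σ pᵢ log₂ pᵢ.
−0.046·log₂(0.046) = 0.2043
−0.265·log₂(0.265) = 0.5077
−0.334·log₂(0.334) = 0.5284
−0.355·log₂(0.355) = 0.5304
Sum ≈ 1.7709 → 1.7709 bits.

1.7709 bits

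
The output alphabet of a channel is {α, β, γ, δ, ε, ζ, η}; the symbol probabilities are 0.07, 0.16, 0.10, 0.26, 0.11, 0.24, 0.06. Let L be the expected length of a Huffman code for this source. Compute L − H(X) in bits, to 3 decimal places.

Entropy H = −Σ p log₂ p ≈ 2.6170 bits.
Huffman merges: 3/50+7/100→13/100; 1/10+11/100→21/100; 13/100+4/25→29/100; 21/100+6/25→9/20; 13/50+29/100→11/20; 9/20+11/20→1. L = 263/100 ≈ 2.6300.
L − H = 2.6300 − 2.6170 = 0.013 bits.

0.013 bits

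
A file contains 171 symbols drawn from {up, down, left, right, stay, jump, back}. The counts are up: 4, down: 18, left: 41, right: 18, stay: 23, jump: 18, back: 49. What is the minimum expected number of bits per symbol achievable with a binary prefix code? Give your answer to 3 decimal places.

Probabilities are the counts divided by 171.
Repeatedly combine the two least-probable nodes; the expected code length is the sum of the merged weights.
merge 4/171 + 2/19 → 22/171
merge 2/19 + 2/19 → 4/19
merge 22/171 + 23/171 → 5/19
merge 4/19 + 41/171 → 77/171
merge 5/19 + 49/171 → 94/171
merge 77/171 + 94/171 → 1
L = 22/171 + 4/19 + 5/19 + 77/171 + 94/171 + 1 = 445/171 ≈ 2.602 bits/symbol.

2.602 bits/symbol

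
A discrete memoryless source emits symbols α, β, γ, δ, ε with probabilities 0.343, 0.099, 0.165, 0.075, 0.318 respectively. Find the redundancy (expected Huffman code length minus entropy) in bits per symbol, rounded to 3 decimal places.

Entropy H = −Σ p log₂ p ≈ 2.0946 bits.
Huffman merges: 3/40+99/1000→87/500; 33/200+87/500→339/1000; 159/500+339/1000→657/1000; 343/1000+657/1000→1. L = 217/100 ≈ 2.1700.
L − H = 2.1700 − 2.0946 = 0.075 bits.

0.075 bits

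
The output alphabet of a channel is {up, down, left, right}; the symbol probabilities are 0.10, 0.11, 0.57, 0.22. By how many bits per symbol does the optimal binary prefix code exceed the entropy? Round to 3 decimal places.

Entropy H = −Σ p log₂ p ≈ 1.6253 bits.
Huffman merges: 1/10+11/100→21/100; 21/100+11/50→43/100; 43/100+57/100→1. L = 41/25 ≈ 1.6400.
L − H = 1.6400 − 1.6253 = 0.015 bits.

0.015 bits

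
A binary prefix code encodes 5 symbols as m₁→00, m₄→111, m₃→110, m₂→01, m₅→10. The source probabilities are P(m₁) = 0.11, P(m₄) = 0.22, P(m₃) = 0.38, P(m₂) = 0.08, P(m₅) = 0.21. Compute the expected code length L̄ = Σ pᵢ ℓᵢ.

2.6 bits/symbol

L̄ = Σ pᵢ·ℓᵢ = 0.11·2 + 0.22·3 + 0.38·3 + 0.08·2 + 0.21·2 = 2.6 bits/symbol.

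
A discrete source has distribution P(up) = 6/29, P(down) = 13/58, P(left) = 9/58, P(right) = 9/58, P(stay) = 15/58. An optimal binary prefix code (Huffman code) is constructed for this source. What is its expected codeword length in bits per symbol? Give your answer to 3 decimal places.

Repeatedly combine the two least-probable nodes; the expected code length is the sum of the merged weights.
merge 9/58 + 9/58 → 9/29
merge 6/29 + 13/58 → 25/58
merge 15/58 + 9/29 → 33/58
merge 25/58 + 33/58 → 1
L = 9/29 + 25/58 + 33/58 + 1 = 67/29 ≈ 2.310 bits/symbol.

2.310 bits/symbol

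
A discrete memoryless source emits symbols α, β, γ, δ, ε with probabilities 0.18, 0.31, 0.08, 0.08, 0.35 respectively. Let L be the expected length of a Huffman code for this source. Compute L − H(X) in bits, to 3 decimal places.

0.068 bits

Entropy H = −Σ p log₂ p ≈ 2.0822 bits.
Huffman merges: 2/25+2/25→4/25; 4/25+9/50→17/50; 31/100+17/50→13/20; 7/20+13/20→1. L = 43/20 ≈ 2.1500.
L − H = 2.1500 − 2.0822 = 0.068 bits.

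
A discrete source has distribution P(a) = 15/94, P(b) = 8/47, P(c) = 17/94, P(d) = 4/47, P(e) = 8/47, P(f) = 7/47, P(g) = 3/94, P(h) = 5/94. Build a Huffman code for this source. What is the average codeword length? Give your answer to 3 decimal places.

Repeatedly combine the two least-probable nodes; the expected code length is the sum of the merged weights.
merge 3/94 + 5/94 → 4/47
merge 4/47 + 4/47 → 8/47
merge 7/47 + 15/94 → 29/94
merge 8/47 + 8/47 → 16/47
merge 8/47 + 17/94 → 33/94
merge 29/94 + 16/47 → 61/94
merge 33/94 + 61/94 → 1
L = 4/47 + 8/47 + 29/94 + 16/47 + 33/94 + 61/94 + 1 = 273/94 ≈ 2.904 bits/symbol.

2.904 bits/symbol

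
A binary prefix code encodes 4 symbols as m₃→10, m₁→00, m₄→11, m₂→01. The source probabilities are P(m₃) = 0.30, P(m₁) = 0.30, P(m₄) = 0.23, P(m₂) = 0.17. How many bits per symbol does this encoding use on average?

2 bits/symbol

L̄ = Σ pᵢ·ℓᵢ = 0.30·2 + 0.30·2 + 0.23·2 + 0.17·2 = 2 bits/symbol.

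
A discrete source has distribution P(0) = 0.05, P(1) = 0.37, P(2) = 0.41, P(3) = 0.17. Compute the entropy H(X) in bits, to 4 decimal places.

1.7088 bits

H = −Σ pᵢ log₂ pᵢ.
−0.05·log₂(0.05) = 0.2161
−0.37·log₂(0.37) = 0.5307
−0.41·log₂(0.41) = 0.5274
−0.17·log₂(0.17) = 0.4346
Sum ≈ 1.7088 → 1.7088 bits.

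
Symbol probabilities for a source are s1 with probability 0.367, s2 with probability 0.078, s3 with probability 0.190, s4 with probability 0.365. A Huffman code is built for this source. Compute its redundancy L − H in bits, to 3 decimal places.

0.097 bits

Entropy H = −Σ p log₂ p ≈ 1.8038 bits.
Huffman merges: 39/500+19/100→67/250; 67/250+73/200→633/1000; 367/1000+633/1000→1. L = 1901/1000 ≈ 1.9010.
L − H = 1.9010 − 1.8038 = 0.097 bits.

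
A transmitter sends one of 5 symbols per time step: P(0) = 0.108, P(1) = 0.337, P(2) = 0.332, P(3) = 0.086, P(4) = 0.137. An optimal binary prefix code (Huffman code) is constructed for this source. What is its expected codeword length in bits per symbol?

2.188 bits/symbol

Repeatedly combine the two least-probable nodes; the expected code length is the sum of the merged weights.
merge 43/500 + 27/250 → 97/500
merge 137/1000 + 97/500 → 331/1000
merge 331/1000 + 83/250 → 663/1000
merge 337/1000 + 663/1000 → 1
L = 97/500 + 331/1000 + 663/1000 + 1 = 547/250 = 2.188 bits/symbol.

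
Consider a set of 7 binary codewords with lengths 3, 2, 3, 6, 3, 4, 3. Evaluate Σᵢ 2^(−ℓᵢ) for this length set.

0.828125

With common denominator 2^6 = 64: Σ 2^(−ℓᵢ) = 8/64 + 16/64 + 8/64 + 1/64 + 8/64 + 4/64 + 8/64 = 53/64 = 0.828125.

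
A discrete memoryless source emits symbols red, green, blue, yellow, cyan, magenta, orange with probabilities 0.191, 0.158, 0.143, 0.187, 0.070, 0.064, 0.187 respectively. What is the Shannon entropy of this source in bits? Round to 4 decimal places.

H = −Σ pᵢ log₂ pᵢ.
−0.191·log₂(0.191) = 0.4562
−0.158·log₂(0.158) = 0.4206
−0.143·log₂(0.143) = 0.4012
−0.187·log₂(0.187) = 0.4523
−0.070·log₂(0.070) = 0.2686
−0.064·log₂(0.064) = 0.2538
−0.187·log₂(0.187) = 0.4523
Sum ≈ 2.7050 → 2.7050 bits.

2.7050 bits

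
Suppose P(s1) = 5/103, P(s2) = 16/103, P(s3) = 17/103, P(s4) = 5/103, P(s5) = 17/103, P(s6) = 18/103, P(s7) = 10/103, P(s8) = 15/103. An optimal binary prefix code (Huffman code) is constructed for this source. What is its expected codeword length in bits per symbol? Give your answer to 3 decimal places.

Repeatedly combine the two least-probable nodes; the expected code length is the sum of the merged weights.
merge 5/103 + 5/103 → 10/103
merge 10/103 + 10/103 → 20/103
merge 15/103 + 16/103 → 31/103
merge 17/103 + 17/103 → 34/103
merge 18/103 + 20/103 → 38/103
merge 31/103 + 34/103 → 65/103
merge 38/103 + 65/103 → 1
L = 10/103 + 20/103 + 31/103 + 34/103 + 38/103 + 65/103 + 1 = 301/103 ≈ 2.922 bits/symbol.

2.922 bits/symbol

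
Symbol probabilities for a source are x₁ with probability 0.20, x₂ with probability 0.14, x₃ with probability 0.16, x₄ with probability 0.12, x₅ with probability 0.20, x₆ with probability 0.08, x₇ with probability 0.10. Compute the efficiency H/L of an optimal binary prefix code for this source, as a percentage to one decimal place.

Entropy H = −Σ p log₂ p ≈ 2.7397 bits.
Huffman merges: 2/25+1/10→9/50; 3/25+7/50→13/50; 4/25+9/50→17/50; 1/5+1/5→2/5; 13/50+17/50→3/5; 2/5+3/5→1. L = 139/50 ≈ 2.7800.
Efficiency = H/L = 2.7397/2.7800 = 98.5%.

98.5%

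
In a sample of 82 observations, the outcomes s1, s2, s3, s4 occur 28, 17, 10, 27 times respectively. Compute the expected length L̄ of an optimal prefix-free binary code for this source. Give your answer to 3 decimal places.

Probabilities are the counts divided by 82.
Repeatedly combine the two least-probable nodes; the expected code length is the sum of the merged weights.
merge 5/41 + 17/82 → 27/82
merge 27/82 + 27/82 → 27/41
merge 14/41 + 27/41 → 1
L = 27/82 + 27/41 + 1 = 163/82 ≈ 1.988 bits/symbol.

1.988 bits/symbol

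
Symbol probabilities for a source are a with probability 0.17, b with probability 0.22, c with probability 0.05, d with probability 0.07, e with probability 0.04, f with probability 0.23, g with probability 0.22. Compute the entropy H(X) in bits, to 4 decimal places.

H = −Σ pᵢ log₂ pᵢ.
−0.17·log₂(0.17) = 0.4346
−0.22·log₂(0.22) = 0.4806
−0.05·log₂(0.05) = 0.2161
−0.07·log₂(0.07) = 0.2686
−0.04·log₂(0.04) = 0.1858
−0.23·log₂(0.23) = 0.4877
−0.22·log₂(0.22) = 0.4806
Sum ≈ 2.5538 → 2.5538 bits.

2.5538 bits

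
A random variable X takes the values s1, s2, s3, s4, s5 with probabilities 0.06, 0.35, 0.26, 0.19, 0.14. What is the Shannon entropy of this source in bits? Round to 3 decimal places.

2.131 bits

H = −Σ pᵢ log₂ pᵢ.
−0.06·log₂(0.06) = 0.2435
−0.35·log₂(0.35) = 0.5301
−0.26·log₂(0.26) = 0.5053
−0.19·log₂(0.19) = 0.4552
−0.14·log₂(0.14) = 0.3971
Sum ≈ 2.1313 → 2.131 bits.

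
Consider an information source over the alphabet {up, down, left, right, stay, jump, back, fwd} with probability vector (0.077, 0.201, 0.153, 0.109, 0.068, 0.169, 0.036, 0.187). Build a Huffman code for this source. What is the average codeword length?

Repeatedly combine the two least-probable nodes; the expected code length is the sum of the merged weights.
merge 9/250 + 17/250 → 13/125
merge 77/1000 + 13/125 → 181/1000
merge 109/1000 + 153/1000 → 131/500
merge 169/1000 + 181/1000 → 7/20
merge 187/1000 + 201/1000 → 97/250
merge 131/500 + 7/20 → 153/250
merge 97/250 + 153/250 → 1
L = 13/125 + 181/1000 + 131/500 + 7/20 + 97/250 + 153/250 + 1 = 2897/1000 = 2.897 bits/symbol.

2.897 bits/symbol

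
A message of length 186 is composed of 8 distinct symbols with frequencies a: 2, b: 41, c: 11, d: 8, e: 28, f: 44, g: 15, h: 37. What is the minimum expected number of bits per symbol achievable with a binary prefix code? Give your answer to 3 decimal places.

2.704 bits/symbol

Probabilities are the counts divided by 186.
Repeatedly combine the two least-probable nodes; the expected code length is the sum of the merged weights.
merge 1/93 + 4/93 → 5/93
merge 5/93 + 11/186 → 7/62
merge 5/62 + 7/62 → 6/31
merge 14/93 + 6/31 → 32/93
merge 37/186 + 41/186 → 13/31
merge 22/93 + 32/93 → 18/31
merge 13/31 + 18/31 → 1
L = 5/93 + 7/62 + 6/31 + 32/93 + 13/31 + 18/31 + 1 = 503/186 ≈ 2.704 bits/symbol.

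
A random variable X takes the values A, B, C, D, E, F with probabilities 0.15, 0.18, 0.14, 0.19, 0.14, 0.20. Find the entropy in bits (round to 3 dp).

2.570 bits

H = −Σ pᵢ log₂ pᵢ.
−0.15·log₂(0.15) = 0.4105
−0.18·log₂(0.18) = 0.4453
−0.14·log₂(0.14) = 0.3971
−0.19·log₂(0.19) = 0.4552
−0.14·log₂(0.14) = 0.3971
−0.20·log₂(0.20) = 0.4644
Sum ≈ 2.5697 → 2.570 bits.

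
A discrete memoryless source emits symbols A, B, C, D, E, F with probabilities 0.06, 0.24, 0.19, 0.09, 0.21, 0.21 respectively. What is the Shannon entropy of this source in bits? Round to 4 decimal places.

H = −Σ pᵢ log₂ pᵢ.
−0.06·log₂(0.06) = 0.2435
−0.24·log₂(0.24) = 0.4941
−0.19·log₂(0.19) = 0.4552
−0.09·log₂(0.09) = 0.3127
−0.21·log₂(0.21) = 0.4728
−0.21·log₂(0.21) = 0.4728
Sum ≈ 2.4512 → 2.4512 bits.

2.4512 bits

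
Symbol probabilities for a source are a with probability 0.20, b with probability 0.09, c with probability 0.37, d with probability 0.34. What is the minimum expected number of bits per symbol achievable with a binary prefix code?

Repeatedly combine the two least-probable nodes; the expected code length is the sum of the merged weights.
merge 9/100 + 1/5 → 29/100
merge 29/100 + 17/50 → 63/100
merge 37/100 + 63/100 → 1
L = 29/100 + 63/100 + 1 = 48/25 = 1.92 bits/symbol.

1.92 bits/symbol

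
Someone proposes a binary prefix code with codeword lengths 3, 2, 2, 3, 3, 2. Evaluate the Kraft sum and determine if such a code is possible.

With common denominator 2^3 = 8: Σ 2^(−ℓᵢ) = 1/8 + 2/8 + 2/8 + 1/8 + 1/8 + 2/8 = 9/8 = 1.125.
Kraft's inequality requires Σ ≤ 1; here Σ = 1.125 > 1, so no such prefix code exists.

1.125; no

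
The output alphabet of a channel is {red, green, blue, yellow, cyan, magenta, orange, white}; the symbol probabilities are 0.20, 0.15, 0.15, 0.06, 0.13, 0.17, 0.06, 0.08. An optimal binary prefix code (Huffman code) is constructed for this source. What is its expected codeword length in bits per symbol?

Repeatedly combine the two least-probable nodes; the expected code length is the sum of the merged weights.
merge 3/50 + 3/50 → 3/25
merge 2/25 + 3/25 → 1/5
merge 13/100 + 3/20 → 7/25
merge 3/20 + 17/100 → 8/25
merge 1/5 + 1/5 → 2/5
merge 7/25 + 8/25 → 3/5
merge 2/5 + 3/5 → 1
L = 3/25 + 1/5 + 7/25 + 8/25 + 2/5 + 3/5 + 1 = 73/25 = 2.92 bits/symbol.

2.92 bits/symbol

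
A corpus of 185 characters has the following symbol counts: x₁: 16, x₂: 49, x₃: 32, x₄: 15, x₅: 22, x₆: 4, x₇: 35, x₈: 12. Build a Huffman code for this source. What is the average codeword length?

Probabilities are the counts divided by 185.
Repeatedly combine the two least-probable nodes; the expected code length is the sum of the merged weights.
merge 4/185 + 12/185 → 16/185
merge 3/37 + 16/185 → 31/185
merge 16/185 + 22/185 → 38/185
merge 31/185 + 32/185 → 63/185
merge 7/37 + 38/185 → 73/185
merge 49/185 + 63/185 → 112/185
merge 73/185 + 112/185 → 1
L = 16/185 + 31/185 + 38/185 + 63/185 + 73/185 + 112/185 + 1 = 14/5 = 2.8 bits/symbol.

2.8 bits/symbol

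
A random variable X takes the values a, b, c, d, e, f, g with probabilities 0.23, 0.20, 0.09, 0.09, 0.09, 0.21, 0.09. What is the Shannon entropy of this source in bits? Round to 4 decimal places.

2.6755 bits

H = −Σ pᵢ log₂ pᵢ.
−0.23·log₂(0.23) = 0.4877
−0.20·log₂(0.20) = 0.4644
−0.09·log₂(0.09) = 0.3127
−0.09·log₂(0.09) = 0.3127
−0.09·log₂(0.09) = 0.3127
−0.21·log₂(0.21) = 0.4728
−0.09·log₂(0.09) = 0.3127
Sum ≈ 2.6755 → 2.6755 bits.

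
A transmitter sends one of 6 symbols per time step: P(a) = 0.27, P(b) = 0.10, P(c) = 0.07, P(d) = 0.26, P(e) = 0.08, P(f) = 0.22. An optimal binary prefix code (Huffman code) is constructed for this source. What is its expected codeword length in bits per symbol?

2.4 bits/symbol

Repeatedly combine the two least-probable nodes; the expected code length is the sum of the merged weights.
merge 7/100 + 2/25 → 3/20
merge 1/10 + 3/20 → 1/4
merge 11/50 + 1/4 → 47/100
merge 13/50 + 27/100 → 53/100
merge 47/100 + 53/100 → 1
L = 3/20 + 1/4 + 47/100 + 53/100 + 1 = 12/5 = 2.4 bits/symbol.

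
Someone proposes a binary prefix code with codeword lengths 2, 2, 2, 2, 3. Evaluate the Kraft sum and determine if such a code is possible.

1.125; no

With common denominator 2^3 = 8: Σ 2^(−ℓᵢ) = 2/8 + 2/8 + 2/8 + 2/8 + 1/8 = 9/8 = 1.125.
Kraft's inequality requires Σ ≤ 1; here Σ = 1.125 > 1, so no such prefix code exists.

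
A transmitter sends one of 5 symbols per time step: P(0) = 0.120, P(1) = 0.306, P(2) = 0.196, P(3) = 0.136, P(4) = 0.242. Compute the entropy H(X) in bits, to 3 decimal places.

H = −Σ pᵢ log₂ pᵢ.
−0.120·log₂(0.120) = 0.3671
−0.306·log₂(0.306) = 0.5228
−0.196·log₂(0.196) = 0.4608
−0.136·log₂(0.136) = 0.3915
−0.242·log₂(0.242) = 0.4954
Sum ≈ 2.2375 → 2.237 bits.

2.237 bits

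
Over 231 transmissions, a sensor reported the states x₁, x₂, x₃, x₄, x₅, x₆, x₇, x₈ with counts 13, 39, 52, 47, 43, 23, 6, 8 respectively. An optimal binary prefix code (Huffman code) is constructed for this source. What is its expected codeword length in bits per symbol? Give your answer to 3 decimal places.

2.749 bits/symbol

Probabilities are the counts divided by 231.
Repeatedly combine the two least-probable nodes; the expected code length is the sum of the merged weights.
merge 2/77 + 8/231 → 2/33
merge 13/231 + 2/33 → 9/77
merge 23/231 + 9/77 → 50/231
merge 13/77 + 43/231 → 82/231
merge 47/231 + 50/231 → 97/231
merge 52/231 + 82/231 → 134/231
merge 97/231 + 134/231 → 1
L = 2/33 + 9/77 + 50/231 + 82/231 + 97/231 + 134/231 + 1 = 635/231 ≈ 2.749 bits/symbol.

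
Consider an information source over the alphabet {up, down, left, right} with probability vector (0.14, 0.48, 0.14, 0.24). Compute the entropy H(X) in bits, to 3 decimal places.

1.797 bits

H = −Σ pᵢ log₂ pᵢ.
−0.14·log₂(0.14) = 0.3971
−0.48·log₂(0.48) = 0.5083
−0.14·log₂(0.14) = 0.3971
−0.24·log₂(0.24) = 0.4941
Sum ≈ 1.7966 → 1.797 bits.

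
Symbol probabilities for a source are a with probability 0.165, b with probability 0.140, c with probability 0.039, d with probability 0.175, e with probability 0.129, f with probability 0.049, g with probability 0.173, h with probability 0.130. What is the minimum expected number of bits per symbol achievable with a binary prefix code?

Repeatedly combine the two least-probable nodes; the expected code length is the sum of the merged weights.
merge 39/1000 + 49/1000 → 11/125
merge 11/125 + 129/1000 → 217/1000
merge 13/100 + 7/50 → 27/100
merge 33/200 + 173/1000 → 169/500
merge 7/40 + 217/1000 → 49/125
merge 27/100 + 169/500 → 76/125
merge 49/125 + 76/125 → 1
L = 11/125 + 217/1000 + 27/100 + 169/500 + 49/125 + 76/125 + 1 = 2913/1000 = 2.913 bits/symbol.

2.913 bits/symbol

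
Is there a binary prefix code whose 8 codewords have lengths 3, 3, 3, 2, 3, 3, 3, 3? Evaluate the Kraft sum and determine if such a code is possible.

With common denominator 2^3 = 8: Σ 2^(−ℓᵢ) = 1/8 + 1/8 + 1/8 + 2/8 + 1/8 + 1/8 + 1/8 + 1/8 = 9/8 = 1.125.
Kraft's inequality requires Σ ≤ 1; here Σ = 1.125 > 1, so no such prefix code exists.

1.125; no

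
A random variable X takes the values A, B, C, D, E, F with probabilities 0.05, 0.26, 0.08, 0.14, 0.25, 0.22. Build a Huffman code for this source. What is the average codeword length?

2.4 bits/symbol

Repeatedly combine the two least-probable nodes; the expected code length is the sum of the merged weights.
merge 1/20 + 2/25 → 13/100
merge 13/100 + 7/50 → 27/100
merge 11/50 + 1/4 → 47/100
merge 13/50 + 27/100 → 53/100
merge 47/100 + 53/100 → 1
L = 13/100 + 27/100 + 47/100 + 53/100 + 1 = 12/5 = 2.4 bits/symbol.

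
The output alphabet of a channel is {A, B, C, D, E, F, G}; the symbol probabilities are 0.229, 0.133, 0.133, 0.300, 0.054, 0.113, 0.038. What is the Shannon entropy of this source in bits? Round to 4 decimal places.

H = −Σ pᵢ log₂ pᵢ.
−0.229·log₂(0.229) = 0.4870
−0.133·log₂(0.133) = 0.3871
−0.133·log₂(0.133) = 0.3871
−0.300·log₂(0.300) = 0.5211
−0.054·log₂(0.054) = 0.2274
−0.113·log₂(0.113) = 0.3555
−0.038·log₂(0.038) = 0.1793
Sum ≈ 2.5444 → 2.5444 bits.

2.5444 bits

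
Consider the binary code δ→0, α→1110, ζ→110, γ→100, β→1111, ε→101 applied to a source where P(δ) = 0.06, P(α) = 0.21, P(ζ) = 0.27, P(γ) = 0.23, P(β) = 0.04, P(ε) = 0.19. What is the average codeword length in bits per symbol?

3.13 bits/symbol

L̄ = Σ pᵢ·ℓᵢ = 0.06·1 + 0.21·4 + 0.27·3 + 0.23·3 + 0.04·4 + 0.19·3 = 3.13 bits/symbol.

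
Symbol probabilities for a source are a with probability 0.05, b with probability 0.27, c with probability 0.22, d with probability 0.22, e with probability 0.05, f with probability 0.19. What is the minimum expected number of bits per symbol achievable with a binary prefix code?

2.39 bits/symbol

Repeatedly combine the two least-probable nodes; the expected code length is the sum of the merged weights.
merge 1/20 + 1/20 → 1/10
merge 1/10 + 19/100 → 29/100
merge 11/50 + 11/50 → 11/25
merge 27/100 + 29/100 → 14/25
merge 11/25 + 14/25 → 1
L = 1/10 + 29/100 + 11/25 + 14/25 + 1 = 239/100 = 2.39 bits/symbol.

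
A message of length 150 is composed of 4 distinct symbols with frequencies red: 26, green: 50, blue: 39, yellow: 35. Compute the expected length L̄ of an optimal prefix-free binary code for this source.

2 bits/symbol

Probabilities are the counts divided by 150.
Repeatedly combine the two least-probable nodes; the expected code length is the sum of the merged weights.
merge 13/75 + 7/30 → 61/150
merge 13/50 + 1/3 → 89/150
merge 61/150 + 89/150 → 1
L = 61/150 + 89/150 + 1 = 2 bits/symbol.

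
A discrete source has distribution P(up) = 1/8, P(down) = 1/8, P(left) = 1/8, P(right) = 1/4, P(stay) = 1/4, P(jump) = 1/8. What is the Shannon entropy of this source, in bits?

2.5 bits

Each probability is a power of 1/2, so log₂(1/p) is an integer.
H = Σ p·log₂(1/p) = 1/8·3 + 1/8·3 + 1/8·3 + 1/4·2 + 1/4·2 + 1/8·3 = 2.5 bits.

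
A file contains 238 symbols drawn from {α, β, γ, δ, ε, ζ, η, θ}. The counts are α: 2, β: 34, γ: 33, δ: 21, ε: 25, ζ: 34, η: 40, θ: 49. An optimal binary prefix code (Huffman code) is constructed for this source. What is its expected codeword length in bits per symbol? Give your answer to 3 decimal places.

Probabilities are the counts divided by 238.
Repeatedly combine the two least-probable nodes; the expected code length is the sum of the merged weights.
merge 1/119 + 3/34 → 23/238
merge 23/238 + 25/238 → 24/119
merge 33/238 + 1/7 → 67/238
merge 1/7 + 20/119 → 37/119
merge 24/119 + 7/34 → 97/238
merge 67/238 + 37/119 → 141/238
merge 97/238 + 141/238 → 1
L = 23/238 + 24/119 + 67/238 + 37/119 + 97/238 + 141/238 + 1 = 344/119 ≈ 2.891 bits/symbol.

2.891 bits/symbol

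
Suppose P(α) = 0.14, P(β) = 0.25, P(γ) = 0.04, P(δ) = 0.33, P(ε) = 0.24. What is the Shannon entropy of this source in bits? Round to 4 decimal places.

2.1048 bits

H = −Σ pᵢ log₂ pᵢ.
−0.14·log₂(0.14) = 0.3971
−0.25·log₂(0.25) = 0.5000
−0.04·log₂(0.04) = 0.1858
−0.33·log₂(0.33) = 0.5278
−0.24·log₂(0.24) = 0.4941
Sum ≈ 2.1048 → 2.1048 bits.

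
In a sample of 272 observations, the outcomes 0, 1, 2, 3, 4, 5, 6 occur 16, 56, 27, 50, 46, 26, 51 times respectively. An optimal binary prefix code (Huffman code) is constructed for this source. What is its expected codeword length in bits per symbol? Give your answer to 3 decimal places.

Probabilities are the counts divided by 272.
Repeatedly combine the two least-probable nodes; the expected code length is the sum of the merged weights.
merge 1/17 + 13/136 → 21/136
merge 27/272 + 21/136 → 69/272
merge 23/136 + 25/136 → 6/17
merge 3/16 + 7/34 → 107/272
merge 69/272 + 6/17 → 165/272
merge 107/272 + 165/272 → 1
L = 21/136 + 69/272 + 6/17 + 107/272 + 165/272 + 1 = 751/272 ≈ 2.761 bits/symbol.

2.761 bits/symbol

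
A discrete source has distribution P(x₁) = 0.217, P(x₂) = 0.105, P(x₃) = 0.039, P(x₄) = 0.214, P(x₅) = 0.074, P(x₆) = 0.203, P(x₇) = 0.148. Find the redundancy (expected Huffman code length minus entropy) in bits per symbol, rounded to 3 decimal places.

0.051 bits

Entropy H = −Σ p log₂ p ≈ 2.6312 bits.
Huffman merges: 39/1000+37/500→113/1000; 21/200+113/1000→109/500; 37/250+203/1000→351/1000; 107/500+217/1000→431/1000; 109/500+351/1000→569/1000; 431/1000+569/1000→1. L = 1341/500 ≈ 2.6820.
L − H = 2.6820 − 2.6312 = 0.051 bits.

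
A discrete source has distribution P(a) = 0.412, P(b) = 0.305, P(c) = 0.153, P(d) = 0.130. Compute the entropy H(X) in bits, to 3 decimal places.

1.847 bits

H = −Σ pᵢ log₂ pᵢ.
−0.412·log₂(0.412) = 0.5271
−0.305·log₂(0.305) = 0.5225
−0.153·log₂(0.153) = 0.4144
−0.130·log₂(0.130) = 0.3826
Sum ≈ 1.8466 → 1.847 bits.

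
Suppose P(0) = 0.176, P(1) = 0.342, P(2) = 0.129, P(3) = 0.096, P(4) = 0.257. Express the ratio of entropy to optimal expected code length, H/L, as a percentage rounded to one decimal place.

98.0%

Entropy H = −Σ p log₂ p ≈ 2.1800 bits.
Huffman merges: 12/125+129/1000→9/40; 22/125+9/40→401/1000; 257/1000+171/500→599/1000; 401/1000+599/1000→1. L = 89/40 ≈ 2.2250.
Efficiency = H/L = 2.1800/2.2250 = 98.0%.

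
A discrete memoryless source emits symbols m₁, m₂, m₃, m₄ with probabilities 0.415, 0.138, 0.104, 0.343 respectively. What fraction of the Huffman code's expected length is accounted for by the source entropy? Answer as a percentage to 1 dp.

98.0%

Entropy H = −Σ p log₂ p ≈ 1.7900 bits.
Huffman merges: 13/125+69/500→121/500; 121/500+343/1000→117/200; 83/200+117/200→1. L = 1827/1000 ≈ 1.8270.
Efficiency = H/L = 1.7900/1.8270 = 98.0%.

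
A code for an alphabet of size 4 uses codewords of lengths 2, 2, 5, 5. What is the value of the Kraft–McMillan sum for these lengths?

0.5625

With common denominator 2^5 = 32: Σ 2^(−ℓᵢ) = 8/32 + 8/32 + 1/32 + 1/32 = 18/32 = 0.5625.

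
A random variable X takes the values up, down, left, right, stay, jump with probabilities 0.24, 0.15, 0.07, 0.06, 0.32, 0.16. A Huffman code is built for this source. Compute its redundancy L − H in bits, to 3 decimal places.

0.044 bits

Entropy H = −Σ p log₂ p ≈ 2.3658 bits.
Huffman merges: 3/50+7/100→13/100; 13/100+3/20→7/25; 4/25+6/25→2/5; 7/25+8/25→3/5; 2/5+3/5→1. L = 241/100 ≈ 2.4100.
L − H = 2.4100 − 2.3658 = 0.044 bits.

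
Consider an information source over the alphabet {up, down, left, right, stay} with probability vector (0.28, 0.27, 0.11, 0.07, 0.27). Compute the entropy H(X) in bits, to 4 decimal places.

H = −Σ pᵢ log₂ pᵢ.
−0.28·log₂(0.28) = 0.5142
−0.27·log₂(0.27) = 0.5100
−0.11·log₂(0.11) = 0.3503
−0.07·log₂(0.07) = 0.2686
−0.27·log₂(0.27) = 0.5100
Sum ≈ 2.1531 → 2.1531 bits.

2.1531 bits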